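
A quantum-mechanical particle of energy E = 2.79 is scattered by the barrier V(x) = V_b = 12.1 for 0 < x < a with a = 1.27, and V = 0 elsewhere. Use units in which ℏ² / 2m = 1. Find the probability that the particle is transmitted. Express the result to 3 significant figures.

E < V_b: inside the barrier ψ ∝ e^{±κx} with κ = √(2m(V_b − E))/ℏ = 3.051.
κa = 3.875, sinh(κa) = 24.08.
The exact tunnelling result is T⁻¹ = 1 + V_b² sinh²(κa) / [4E(V_b − E)] = 818.3, so T = 0.00122.

T = 0.00122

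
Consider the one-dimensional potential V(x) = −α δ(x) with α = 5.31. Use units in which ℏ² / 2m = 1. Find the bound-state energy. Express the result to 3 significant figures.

For x ≠ 0 the bound state is ψ ∝ e^{−κ|x|}; integrating the TISE across the delta gives the cusp condition 2κ = 2mα/ℏ², so κ = 2.655.
Then E = −ℏ²κ²/(2m) = −mα²/(2ℏ²) = -7.049.

E = -7.05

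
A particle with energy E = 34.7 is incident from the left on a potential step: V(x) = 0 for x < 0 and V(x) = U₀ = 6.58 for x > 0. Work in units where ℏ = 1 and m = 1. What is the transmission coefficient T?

On each side the TISE gives plane waves with k = √(2m(E − V))/ℏ: k₁ = √(2·1·34.7) = 8.331, k₂ = √(2·1·28.12) = 7.499.
Matching ψ and ψ′ at x = 0 gives r = (k₁ − k₂)/(k₁ + k₂), so R = r² = 0.002758 and T = 1 − R = 0.9972.

T = 0.997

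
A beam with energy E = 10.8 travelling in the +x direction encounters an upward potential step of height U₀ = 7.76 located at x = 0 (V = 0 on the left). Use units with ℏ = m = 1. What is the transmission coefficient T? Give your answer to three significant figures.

On each side the TISE gives plane waves with k = √(2m(E − V))/ℏ: k₁ = √(2·1·10.8) = 4.648, k₂ = √(2·1·3.04) = 2.466.
Matching ψ and ψ′ at x = 0 gives r = (k₁ − k₂)/(k₁ + k₂), so R = r² = 0.09408 and T = 1 − R = 0.9059.

T = 0.906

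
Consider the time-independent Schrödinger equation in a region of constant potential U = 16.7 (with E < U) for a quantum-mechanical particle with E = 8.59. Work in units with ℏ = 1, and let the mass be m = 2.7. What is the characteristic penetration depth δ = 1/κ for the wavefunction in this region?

δ = 0.151

Since E < U the TISE in this region is ψ'' = κ²ψ with κ = √(2m(U − E))/ℏ.
κ = √(2 × 2.7 × 8.11) = 6.618. The penetration depth is δ = 1/κ = 0.151.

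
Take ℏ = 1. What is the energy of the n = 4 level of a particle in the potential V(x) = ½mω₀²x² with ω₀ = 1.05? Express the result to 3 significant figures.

The oscillator eigenvalues are E_n = ℏω₀(n + ½), so E_4 = 1.05 × 4.5 = 4.725.

E = 4.73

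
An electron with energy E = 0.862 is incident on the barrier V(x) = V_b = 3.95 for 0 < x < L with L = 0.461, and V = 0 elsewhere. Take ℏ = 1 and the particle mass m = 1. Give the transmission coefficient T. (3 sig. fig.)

E < V_b: inside the barrier ψ ∝ e^{±κx} with κ = √(2m(V_b − E))/ℏ = 2.485.
κL = 1.146, sinh(κL) = 1.413.
Matching ψ, ψ′ at both faces gives T = [1 + V_b² sinh²(κL) / (4E(V_b − E))]⁻¹ = 1/3.927 = 0.255.

T = 0.255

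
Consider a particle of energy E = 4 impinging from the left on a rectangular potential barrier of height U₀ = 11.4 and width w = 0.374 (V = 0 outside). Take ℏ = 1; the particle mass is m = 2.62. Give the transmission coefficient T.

T = 0.0340

Since E < U₀ the interior solution is evanescent with decay constant κ = √(2m(U₀ − E))/ℏ = 6.227.
κw = 2.329, sinh(κw) = 5.085.
Matching ψ, ψ′ at both faces gives T = [1 + U₀² sinh²(κw) / (4E(U₀ − E))]⁻¹ = 1/29.38 = 0.0340.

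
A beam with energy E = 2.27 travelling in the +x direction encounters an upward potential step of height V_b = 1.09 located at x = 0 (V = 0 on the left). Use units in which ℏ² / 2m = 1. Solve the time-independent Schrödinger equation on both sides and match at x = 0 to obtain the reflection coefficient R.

R = 0.0263

On each side the TISE gives plane waves with k = √(2m(E − V))/ℏ: k₁ = √(2·½·2.27) = 1.507, k₂ = √(2·½·1.18) = 1.086.
Matching ψ and ψ′ at x = 0 gives r = (k₁ − k₂)/(k₁ + k₂), so R = r² = 0.02628 and T = 1 − R = 0.9737.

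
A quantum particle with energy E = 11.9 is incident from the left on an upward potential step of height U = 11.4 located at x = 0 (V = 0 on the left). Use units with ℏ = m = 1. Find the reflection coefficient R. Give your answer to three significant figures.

R = 0.435

The wavenumbers are k₁ = √(2mE)/ℏ = 4.879 on the left and k₂ = √(2m(E − U))/ℏ = 1.000 on the right.
Continuity of ψ and ψ′ at the step yields the reflection amplitude r = (k₁ − k₂)/(k₁ + k₂) = 0.6598; thus R = |r|² = 0.4353, T = 0.5647.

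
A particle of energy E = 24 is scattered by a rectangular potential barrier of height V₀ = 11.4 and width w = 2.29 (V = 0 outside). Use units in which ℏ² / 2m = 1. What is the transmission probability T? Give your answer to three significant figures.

Above the barrier the interior wavenumber is k₂ = √(2m(E − V₀))/ℏ = 3.550, giving phase k₂w = 8.129.
T = [1 + V₀² sin²(k₂w) / (4E(E − V₀))]⁻¹ = 1/1.100 = 0.909.

T = 0.909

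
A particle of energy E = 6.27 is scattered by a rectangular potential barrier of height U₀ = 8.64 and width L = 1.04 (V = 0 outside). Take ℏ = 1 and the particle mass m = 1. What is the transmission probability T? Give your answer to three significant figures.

E < U₀: inside the barrier ψ ∝ e^{±κx} with κ = √(2m(U₀ − E))/ℏ = 2.177.
κL = 2.264, sinh(κL) = 4.760.
The exact tunnelling result is T⁻¹ = 1 + U₀² sinh²(κL) / [4E(U₀ − E)] = 29.45, so T = 0.0340.

T = 0.0340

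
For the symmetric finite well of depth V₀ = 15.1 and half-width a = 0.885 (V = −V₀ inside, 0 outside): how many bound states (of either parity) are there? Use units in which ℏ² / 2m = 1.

N = 3

The dimensionless depth is z₀ = a√(2mV₀)/ℏ = 0.885 × √(15.10) = 3.439.
The even/odd transcendental equations gain one root per π/2 in z₀, giving N = 1 + ⌊2z₀/π⌋ = 1 + ⌊2.189⌋ = 3.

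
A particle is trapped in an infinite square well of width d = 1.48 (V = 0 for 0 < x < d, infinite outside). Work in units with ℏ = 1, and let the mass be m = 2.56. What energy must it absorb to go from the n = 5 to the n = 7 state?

E_n = n²π²ℏ²/(2md²), so ΔE = (7² − 5²) π²ℏ²/(2md²).
ΔE = 24 × π² / (2 × 2.56 × 1.48²) = 21.12.

ΔE = 21.1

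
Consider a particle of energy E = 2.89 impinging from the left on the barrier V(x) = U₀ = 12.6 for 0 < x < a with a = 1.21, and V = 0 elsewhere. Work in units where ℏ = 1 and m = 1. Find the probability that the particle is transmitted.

Since E < U₀ the interior solution is evanescent with decay constant κ = √(2m(U₀ − E))/ℏ = 4.407.
κa = 5.332, sinh(κa) = 103.4.
Matching ψ, ψ′ at both faces gives T = [1 + U₀² sinh²(κa) / (4E(U₀ − E))]⁻¹ = 1/15140 = 0.0000661.

T = 0.0000661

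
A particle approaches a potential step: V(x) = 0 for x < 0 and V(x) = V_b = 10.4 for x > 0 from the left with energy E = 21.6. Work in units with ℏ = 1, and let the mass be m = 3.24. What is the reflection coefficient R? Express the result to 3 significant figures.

R = 0.0265

The wavenumbers are k₁ = √(2mE)/ℏ = 11.83 on the left and k₂ = √(2m(E − V_b))/ℏ = 8.519 on the right.
Matching ψ and ψ′ at x = 0 gives r = (k₁ − k₂)/(k₁ + k₂), so R = r² = 0.02648 and T = 1 − R = 0.9735.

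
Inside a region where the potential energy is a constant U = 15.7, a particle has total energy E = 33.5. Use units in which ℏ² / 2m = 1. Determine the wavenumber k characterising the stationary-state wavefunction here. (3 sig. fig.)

k = 4.22

With E > U the solution is oscillatory, ψ ∝ e^{±ikx} with k = √(2m(E − U))/ℏ.
k = √(2 × 0.5 × 17.8) = 4.219.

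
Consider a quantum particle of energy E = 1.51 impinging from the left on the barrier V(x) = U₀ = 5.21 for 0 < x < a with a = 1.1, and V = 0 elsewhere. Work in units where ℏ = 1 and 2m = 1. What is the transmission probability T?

E < U₀: inside the barrier ψ ∝ e^{±κx} with κ = √(2m(U₀ − E))/ℏ = 1.924.
κa = 2.116, sinh(κa) = 4.088.
Matching ψ, ψ′ at both faces gives T = [1 + U₀² sinh²(κa) / (4E(U₀ − E))]⁻¹ = 1/21.30 = 0.0469.

T = 0.0469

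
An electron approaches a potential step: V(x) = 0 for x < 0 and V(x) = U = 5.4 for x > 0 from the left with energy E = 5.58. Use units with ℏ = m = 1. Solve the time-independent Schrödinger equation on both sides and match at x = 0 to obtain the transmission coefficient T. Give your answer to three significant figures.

T = 0.516

The wavenumbers are k₁ = √(2mE)/ℏ = 3.341 on the left and k₂ = √(2m(E − U))/ℏ = 0.6000 on the right.
Continuity of ψ and ψ′ at the step yields the reflection amplitude r = (k₁ − k₂)/(k₁ + k₂) = 0.6955; thus R = |r|² = 0.4837, T = 0.5163.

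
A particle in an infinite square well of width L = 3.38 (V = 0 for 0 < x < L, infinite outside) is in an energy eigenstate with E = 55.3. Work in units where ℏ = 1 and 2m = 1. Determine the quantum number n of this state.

n = 8

For an infinite well E_n = n²π²ℏ²/(2mL²), so n = (L/πℏ)√(2mE).
n = (3.38/π) × √(2 × 0.5 × 55.3) = 8.001 → n = 8.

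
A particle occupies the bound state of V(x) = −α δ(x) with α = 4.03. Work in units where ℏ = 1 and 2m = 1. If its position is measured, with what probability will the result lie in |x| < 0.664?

P = 0.931

The normalised bound state is ψ = √κ e^{−κ|x|} with κ = mα/ℏ² = 2.015.
P(|x| < d) = ∫_{−d}^{d} κ e^{−2κ|x|} dx = 1 − e^{−2κd} = 1 − e^{−2.676} = 0.9312.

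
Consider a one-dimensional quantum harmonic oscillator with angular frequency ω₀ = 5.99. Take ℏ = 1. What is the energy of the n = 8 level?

Using E_n = (n + ½)ℏω₀: E_8 = 8.5 × 5.99 = 50.92.

E = 50.9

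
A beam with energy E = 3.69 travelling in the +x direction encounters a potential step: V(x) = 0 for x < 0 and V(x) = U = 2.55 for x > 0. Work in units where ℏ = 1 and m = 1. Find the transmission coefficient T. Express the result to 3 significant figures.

The wavenumbers are k₁ = √(2mE)/ℏ = 2.717 on the left and k₂ = √(2m(E − U))/ℏ = 1.510 on the right.
Matching ψ and ψ′ at x = 0 gives r = (k₁ − k₂)/(k₁ + k₂), so R = r² = 0.08150 and T = 1 − R = 0.9185.

T = 0.918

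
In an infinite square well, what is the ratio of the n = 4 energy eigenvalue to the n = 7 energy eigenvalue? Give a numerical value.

E_n = n²π²ℏ²/(2mL²) so the ratio is n₂²/n₁² = 16/49 = 0.326531.

0.326531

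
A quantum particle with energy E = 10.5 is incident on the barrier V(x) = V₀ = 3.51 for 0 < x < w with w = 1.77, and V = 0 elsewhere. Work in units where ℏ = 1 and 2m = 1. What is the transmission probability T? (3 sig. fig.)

T = 0.960

Above the barrier the interior wavenumber is k₂ = √(2m(E − V₀))/ℏ = 2.644, giving phase k₂w = 4.680.
Matching at both interfaces gives T⁻¹ = 1 + V₀² sin²(k₂w) / [4E(E − V₀)] = 1.042, hence T = 0.960.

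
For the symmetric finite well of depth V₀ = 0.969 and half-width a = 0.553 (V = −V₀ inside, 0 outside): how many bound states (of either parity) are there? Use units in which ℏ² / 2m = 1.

Define the well-strength parameter z₀ = (a/ℏ)√(2mV₀) = 0.553 × √(2·0.5·0.969) = 0.5444.
A new bound state (alternating even/odd) appears each time z₀ passes a multiple of π/2, so N = ⌊2z₀/π⌋ + 1 = ⌊0.3466⌋ + 1 = 1.

N = 1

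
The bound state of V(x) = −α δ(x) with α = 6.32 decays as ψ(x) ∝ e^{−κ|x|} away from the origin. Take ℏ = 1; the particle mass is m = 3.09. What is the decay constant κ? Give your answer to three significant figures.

Integrate −(ℏ²/2m)ψ'' − αδ(x)ψ = Eψ from −ε to +ε: the ψ'' term gives ψ'(0⁺) − ψ'(0⁻) and the δ term gives −(2mα/ℏ²)ψ(0).
With ψ ∝ e^{−κ|x|} this yields −2κ = −2mα/ℏ², so κ = mα/ℏ² = 19.53.

κ = 19.5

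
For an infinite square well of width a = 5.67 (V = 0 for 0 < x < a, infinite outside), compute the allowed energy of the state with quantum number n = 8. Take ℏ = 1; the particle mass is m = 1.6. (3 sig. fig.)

E = 6.14

Requiring ψ(0) = ψ(a) = 0 quantises k = nπ/a, hence E_n = ℏ²k²/2m = n²π²ℏ²/(2ma²).
E_8 = 8² × π² / (2 × 1.6 × 5.67²) = 6.140.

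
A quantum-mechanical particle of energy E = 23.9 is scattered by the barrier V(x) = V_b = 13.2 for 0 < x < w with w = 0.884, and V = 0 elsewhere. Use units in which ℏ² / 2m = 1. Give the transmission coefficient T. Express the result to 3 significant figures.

T = 0.990

E > V_b: inside the barrier k₂ = √(2m(E − V_b))/ℏ = 3.271, k₂w = 2.892.
T = [1 + V_b² sin²(k₂w) / (4E(E − V_b))]⁻¹ = 1/1.010 = 0.990.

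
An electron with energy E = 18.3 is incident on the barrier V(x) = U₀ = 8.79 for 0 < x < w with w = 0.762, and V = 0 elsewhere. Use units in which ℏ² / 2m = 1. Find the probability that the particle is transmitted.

T = 0.947

E > U₀: inside the barrier k₂ = √(2m(E − U₀))/ℏ = 3.084, k₂w = 2.350.
Matching at both interfaces gives T⁻¹ = 1 + U₀² sin²(k₂w) / [4E(E − U₀)] = 1.056, hence T = 0.947.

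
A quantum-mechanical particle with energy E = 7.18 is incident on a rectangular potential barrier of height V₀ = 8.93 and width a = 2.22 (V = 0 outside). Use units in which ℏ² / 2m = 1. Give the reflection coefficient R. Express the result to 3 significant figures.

E < V₀: inside the barrier ψ ∝ e^{±κx} with κ = √(2m(V₀ − E))/ℏ = 1.323.
κa = 2.937, sinh(κa) = 9.401.
The exact tunnelling result is T⁻¹ = 1 + V₀² sinh²(κa) / [4E(V₀ − E)] = 141.2, so T = 0.00708.
R = 1 − T = 0.993.

R = 0.993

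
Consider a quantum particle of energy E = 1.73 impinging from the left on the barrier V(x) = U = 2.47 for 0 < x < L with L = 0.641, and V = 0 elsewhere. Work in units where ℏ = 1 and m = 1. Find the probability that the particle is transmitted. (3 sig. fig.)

T = 0.531

E < U: inside the barrier ψ ∝ e^{±κx} with κ = √(2m(U − E))/ℏ = 1.217.
κL = 0.7798, sinh(κL) = 0.8613.
Matching ψ, ψ′ at both faces gives T = [1 + U² sinh²(κL) / (4E(U − E))]⁻¹ = 1/1.884 = 0.531.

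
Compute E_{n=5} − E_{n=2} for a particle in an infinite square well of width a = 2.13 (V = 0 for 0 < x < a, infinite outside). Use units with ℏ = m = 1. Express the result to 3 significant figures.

ΔE = 22.8

E_n = n²π²ℏ²/(2ma²), so ΔE = (5² − 2²) π²ℏ²/(2ma²).
ΔE = 21 × π² / (2 × 1 × 2.13²) = 22.84.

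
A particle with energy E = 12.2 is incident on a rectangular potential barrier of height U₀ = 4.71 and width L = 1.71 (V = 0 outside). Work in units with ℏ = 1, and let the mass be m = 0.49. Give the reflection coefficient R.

R = 0.0569

E > U₀: inside the barrier k₂ = √(2m(E − U₀))/ℏ = 2.709, k₂L = 4.633.
Matching at both interfaces gives T⁻¹ = 1 + U₀² sin²(k₂L) / [4E(E − U₀)] = 1.060, hence T = 0.943.
R = 1 − T = 0.0569.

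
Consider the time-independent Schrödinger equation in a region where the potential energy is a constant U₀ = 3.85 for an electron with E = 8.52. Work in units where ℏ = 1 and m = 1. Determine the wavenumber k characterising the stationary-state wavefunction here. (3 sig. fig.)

k = 3.06

With E > U₀ the solution is oscillatory, ψ ∝ e^{±ikx} with k = √(2m(E − U₀))/ℏ.
k = √(2 × 1 × 4.67) = 3.056.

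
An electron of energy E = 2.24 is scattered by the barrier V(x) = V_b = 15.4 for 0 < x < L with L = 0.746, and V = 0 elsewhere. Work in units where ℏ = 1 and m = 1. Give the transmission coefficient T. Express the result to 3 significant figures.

T = 0.000943

Since E < V_b the interior solution is evanescent with decay constant κ = √(2m(V_b − E))/ℏ = 5.130.
κL = 3.827, sinh(κL) = 22.96.
Matching ψ, ψ′ at both faces gives T = [1 + V_b² sinh²(κL) / (4E(V_b − E))]⁻¹ = 1/1061 = 0.000943.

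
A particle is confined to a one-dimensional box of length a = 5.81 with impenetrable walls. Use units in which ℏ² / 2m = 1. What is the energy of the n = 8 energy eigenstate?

E = 18.7

Requiring ψ(0) = ψ(a) = 0 quantises k = nπ/a, hence E_n = ℏ²k²/2m = n²π²ℏ²/(2ma²).
E_8 = 8² × π² / (2 × 0.5 × 5.81²) = 18.71.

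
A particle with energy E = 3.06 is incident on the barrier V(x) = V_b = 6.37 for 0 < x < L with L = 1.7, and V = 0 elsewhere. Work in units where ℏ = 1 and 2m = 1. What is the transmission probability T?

Since E < V_b the interior solution is evanescent with decay constant κ = √(2m(V_b − E))/ℏ = 1.819.
κL = 3.093, sinh(κL) = 11.00.
Matching ψ, ψ′ at both faces gives T = [1 + V_b² sinh²(κL) / (4E(V_b − E))]⁻¹ = 1/122.1 = 0.00819.

T = 0.00819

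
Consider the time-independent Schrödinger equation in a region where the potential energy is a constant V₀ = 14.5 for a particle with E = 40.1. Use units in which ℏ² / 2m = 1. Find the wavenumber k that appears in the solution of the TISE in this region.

k = 5.06

With E > V₀ the solution is oscillatory, ψ ∝ e^{±ikx} with k = √(2m(E − V₀))/ℏ.
k = √(2 × 0.5 × 25.6) = 5.060.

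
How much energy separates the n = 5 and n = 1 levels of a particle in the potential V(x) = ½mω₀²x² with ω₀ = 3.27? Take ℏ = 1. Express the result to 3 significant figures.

E_n = ℏω₀(n + ½), so ΔE = (5 − 1) ℏω₀ = 4 × 3.27 = 13.08.

ΔE = 13.1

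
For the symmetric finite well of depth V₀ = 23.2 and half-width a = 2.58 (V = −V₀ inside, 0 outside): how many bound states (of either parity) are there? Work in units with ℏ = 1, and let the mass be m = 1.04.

N = 12

Define the well-strength parameter z₀ = (a/ℏ)√(2mV₀) = 2.58 × √(2·1.04·23.2) = 17.92.
The even/odd transcendental equations gain one root per π/2 in z₀, giving N = 1 + ⌊2z₀/π⌋ = 1 + ⌊11.41⌋ = 12.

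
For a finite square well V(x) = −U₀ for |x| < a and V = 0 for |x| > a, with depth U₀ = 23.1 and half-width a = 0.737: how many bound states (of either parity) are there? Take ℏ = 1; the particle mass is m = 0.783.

N = 3

The dimensionless depth is z₀ = a√(2mU₀)/ℏ = 0.737 × √(36.17) = 4.433.
A new bound state (alternating even/odd) appears each time z₀ passes a multiple of π/2, so N = ⌊2z₀/π⌋ + 1 = ⌊2.822⌋ + 1 = 3.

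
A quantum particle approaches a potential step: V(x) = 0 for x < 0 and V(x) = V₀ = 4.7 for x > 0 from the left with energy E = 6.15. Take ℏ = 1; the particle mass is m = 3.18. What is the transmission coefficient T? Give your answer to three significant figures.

The wavenumbers are k₁ = √(2mE)/ℏ = 6.254 on the left and k₂ = √(2m(E − V₀))/ℏ = 3.037 on the right.
Matching ψ and ψ′ at x = 0 gives r = (k₁ − k₂)/(k₁ + k₂), so R = r² = 0.1199 and T = 1 − R = 0.8801.

T = 0.880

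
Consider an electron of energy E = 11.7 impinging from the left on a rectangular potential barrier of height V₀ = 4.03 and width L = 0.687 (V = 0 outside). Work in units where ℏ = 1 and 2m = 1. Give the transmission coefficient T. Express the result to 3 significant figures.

T = 0.961

E > V₀: inside the barrier k₂ = √(2m(E − V₀))/ℏ = 2.769, k₂L = 1.903.
T = [1 + V₀² sin²(k₂L) / (4E(E − V₀))]⁻¹ = 1/1.040 = 0.961.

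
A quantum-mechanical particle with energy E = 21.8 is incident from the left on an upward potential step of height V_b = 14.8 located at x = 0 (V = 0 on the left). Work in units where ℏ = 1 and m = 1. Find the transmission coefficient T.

T = 0.923

On each side the TISE gives plane waves with k = √(2m(E − V))/ℏ: k₁ = √(2·1·21.8) = 6.603, k₂ = √(2·1·7) = 3.742.
Continuity of ψ and ψ′ at the step yields the reflection amplitude r = (k₁ − k₂)/(k₁ + k₂) = 0.2766; thus R = |r|² = 0.07651, T = 0.9235.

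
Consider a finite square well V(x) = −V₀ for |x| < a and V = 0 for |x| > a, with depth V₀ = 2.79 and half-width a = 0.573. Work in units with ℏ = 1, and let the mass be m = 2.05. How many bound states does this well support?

The dimensionless depth is z₀ = a√(2mV₀)/ℏ = 0.573 × √(11.44) = 1.938.
The even/odd transcendental equations gain one root per π/2 in z₀, giving N = 1 + ⌊2z₀/π⌋ = 1 + ⌊1.234⌋ = 2.

N = 2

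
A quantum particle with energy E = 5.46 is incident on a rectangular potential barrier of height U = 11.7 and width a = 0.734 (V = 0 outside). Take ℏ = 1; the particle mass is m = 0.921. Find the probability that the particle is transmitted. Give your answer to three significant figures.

Since E < U the interior solution is evanescent with decay constant κ = √(2m(U − E))/ℏ = 3.390.
κa = 2.488, sinh(κa) = 5.980.
Matching ψ, ψ′ at both faces gives T = [1 + U² sinh²(κa) / (4E(U − E))]⁻¹ = 1/36.92 = 0.0271.

T = 0.0271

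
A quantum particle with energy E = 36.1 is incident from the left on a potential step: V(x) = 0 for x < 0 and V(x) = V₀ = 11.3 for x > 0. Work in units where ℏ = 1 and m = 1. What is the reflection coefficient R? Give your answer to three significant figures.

The wavenumbers are k₁ = √(2mE)/ℏ = 8.497 on the left and k₂ = √(2m(E − V₀))/ℏ = 7.043 on the right.
Continuity of ψ and ψ′ at the step yields the reflection amplitude r = (k₁ − k₂)/(k₁ + k₂) = 0.09359; thus R = |r|² = 0.008759, T = 0.9912.

R = 0.00876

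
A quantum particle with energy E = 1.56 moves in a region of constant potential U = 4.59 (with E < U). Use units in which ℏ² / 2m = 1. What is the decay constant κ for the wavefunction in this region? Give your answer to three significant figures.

κ = 1.74

Since E < U the TISE in this region is ψ'' = κ²ψ with κ = √(2m(U − E))/ℏ.
κ = √(2 × 0.5 × 3.03) = 1.741.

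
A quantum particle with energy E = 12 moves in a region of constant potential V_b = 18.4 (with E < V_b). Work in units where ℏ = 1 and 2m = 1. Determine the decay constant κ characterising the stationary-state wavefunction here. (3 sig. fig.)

κ = 2.53

Since E < V_b the TISE in this region is ψ'' = κ²ψ with κ = √(2m(V_b − E))/ℏ.
κ = √(2 × 0.5 × 6.4) = 2.530.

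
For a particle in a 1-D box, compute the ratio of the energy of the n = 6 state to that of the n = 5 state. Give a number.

1.44

E_n = n²π²ℏ²/(2mL²) so the ratio is n₂²/n₁² = 36/25 = 1.44.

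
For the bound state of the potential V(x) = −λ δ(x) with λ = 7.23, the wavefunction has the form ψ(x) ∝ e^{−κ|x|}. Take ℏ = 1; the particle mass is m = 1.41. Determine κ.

Integrating the TISE across x = 0 gives the cusp condition ψ'(0⁺) − ψ'(0⁻) = −(2mλ/ℏ²)ψ(0).
With ψ ∝ e^{−κ|x|} this yields −2κ = −2mλ/ℏ², so κ = mλ/ℏ² = 10.19.

κ = 10.2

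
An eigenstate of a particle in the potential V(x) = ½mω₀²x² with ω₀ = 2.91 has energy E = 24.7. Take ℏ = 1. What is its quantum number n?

Invert E_n = (n + ½)ℏω₀: n = E/ℏω₀ − ½ = 7.988, so n = 8.

n = 8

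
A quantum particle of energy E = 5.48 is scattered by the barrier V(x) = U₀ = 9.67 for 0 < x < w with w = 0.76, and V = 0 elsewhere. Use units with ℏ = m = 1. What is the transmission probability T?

T = 0.0471

Since E < U₀ the interior solution is evanescent with decay constant κ = √(2m(U₀ − E))/ℏ = 2.895.
κw = 2.200, sinh(κw) = 4.457.
The exact tunnelling result is T⁻¹ = 1 + U₀² sinh²(κw) / [4E(U₀ − E)] = 21.23, so T = 0.0471.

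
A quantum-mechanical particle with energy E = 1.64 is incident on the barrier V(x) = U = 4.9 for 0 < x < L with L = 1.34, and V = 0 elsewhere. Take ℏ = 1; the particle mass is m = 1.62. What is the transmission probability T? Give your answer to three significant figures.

Since E < U the interior solution is evanescent with decay constant κ = √(2m(U − E))/ℏ = 3.250.
κL = 4.355, sinh(κL) = 38.93.
The exact tunnelling result is T⁻¹ = 1 + U² sinh²(κL) / [4E(U − E)] = 1702, so T = 0.000587.

T = 0.000587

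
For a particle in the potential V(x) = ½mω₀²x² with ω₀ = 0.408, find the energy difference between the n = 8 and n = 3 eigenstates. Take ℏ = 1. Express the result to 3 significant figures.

E_n = ℏω₀(n + ½), so ΔE = (8 − 3) ℏω₀ = 5 × 0.408 = 2.040.

ΔE = 2.04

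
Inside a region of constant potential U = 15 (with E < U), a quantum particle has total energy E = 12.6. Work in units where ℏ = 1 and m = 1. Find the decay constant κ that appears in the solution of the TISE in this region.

κ = 2.19

Since E < U the TISE in this region is ψ'' = κ²ψ with κ = √(2m(U − E))/ℏ.
κ = √(2 × 1 × 2.4) = 2.191.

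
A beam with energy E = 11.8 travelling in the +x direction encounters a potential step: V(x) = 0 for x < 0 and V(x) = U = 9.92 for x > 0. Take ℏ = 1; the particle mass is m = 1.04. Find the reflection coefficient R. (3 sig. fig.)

R = 0.184

The wavenumbers are k₁ = √(2mE)/ℏ = 4.954 on the left and k₂ = √(2m(E − U))/ℏ = 1.977 on the right.
Matching ψ and ψ′ at x = 0 gives r = (k₁ − k₂)/(k₁ + k₂), so R = r² = 0.1844 and T = 1 − R = 0.8156.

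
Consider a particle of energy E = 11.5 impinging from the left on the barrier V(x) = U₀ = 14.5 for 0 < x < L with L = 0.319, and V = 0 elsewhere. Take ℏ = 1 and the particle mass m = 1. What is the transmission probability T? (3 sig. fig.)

Since E < U₀ the interior solution is evanescent with decay constant κ = √(2m(U₀ − E))/ℏ = 2.449.
κL = 0.7814, sinh(κL) = 0.8634.
The exact tunnelling result is T⁻¹ = 1 + U₀² sinh²(κL) / [4E(U₀ − E)] = 2.136, so T = 0.468.

T = 0.468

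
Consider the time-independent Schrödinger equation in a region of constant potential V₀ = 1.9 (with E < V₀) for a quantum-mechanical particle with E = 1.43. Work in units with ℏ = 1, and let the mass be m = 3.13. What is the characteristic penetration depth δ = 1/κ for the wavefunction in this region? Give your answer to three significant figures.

δ = 0.583

Since E < V₀ the TISE in this region is ψ'' = κ²ψ with κ = √(2m(V₀ − E))/ℏ.
κ = √(2 × 3.13 × 0.47) = 1.715. The penetration depth is δ = 1/κ = 0.583.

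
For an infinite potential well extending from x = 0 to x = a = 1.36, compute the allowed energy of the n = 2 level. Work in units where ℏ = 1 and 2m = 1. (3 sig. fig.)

The infinite-well eigenfunctions ψ_n = √(2/a) sin(nπx/a) vanish at both walls, giving E_n = n²π²ℏ²/(2ma²).
E_2 = 2² × π² / (2 × 0.5 × 1.36²) = 21.34.

E = 21.3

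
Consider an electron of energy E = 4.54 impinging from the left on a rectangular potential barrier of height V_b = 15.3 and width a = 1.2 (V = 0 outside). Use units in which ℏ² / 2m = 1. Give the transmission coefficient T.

Since E < V_b the interior solution is evanescent with decay constant κ = √(2m(V_b − E))/ℏ = 3.280.
κa = 3.936, sinh(κa) = 25.60.
The exact tunnelling result is T⁻¹ = 1 + V_b² sinh²(κa) / [4E(V_b − E)] = 786.4, so T = 0.00127.

T = 0.00127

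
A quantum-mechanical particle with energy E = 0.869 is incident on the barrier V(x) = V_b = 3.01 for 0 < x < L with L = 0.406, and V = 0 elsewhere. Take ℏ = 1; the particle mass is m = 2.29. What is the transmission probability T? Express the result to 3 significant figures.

E < V_b: inside the barrier ψ ∝ e^{±κx} with κ = √(2m(V_b − E))/ℏ = 3.131.
κL = 1.271, sinh(κL) = 1.643.
Matching ψ, ψ′ at both faces gives T = [1 + V_b² sinh²(κL) / (4E(V_b − E))]⁻¹ = 1/4.285 = 0.233.

T = 0.233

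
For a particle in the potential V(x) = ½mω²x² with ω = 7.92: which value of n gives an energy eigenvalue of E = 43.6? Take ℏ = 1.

Invert E_n = (n + ½)ℏω: n = E/ℏω − ½ = 5.005, so n = 5.

n = 5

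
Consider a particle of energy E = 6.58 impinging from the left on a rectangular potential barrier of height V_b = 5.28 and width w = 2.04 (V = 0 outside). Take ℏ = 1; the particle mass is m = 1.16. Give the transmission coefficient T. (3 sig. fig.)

Above the barrier the interior wavenumber is k₂ = √(2m(E − V_b))/ℏ = 1.737, giving phase k₂w = 3.543.
T = [1 + V_b² sin²(k₂w) / (4E(E − V_b))]⁻¹ = 1/1.124 = 0.889.

T = 0.889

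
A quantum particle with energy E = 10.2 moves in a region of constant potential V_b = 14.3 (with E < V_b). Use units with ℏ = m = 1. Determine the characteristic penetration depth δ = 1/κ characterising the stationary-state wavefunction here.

δ = 0.349

Since E < V_b the TISE in this region is ψ'' = κ²ψ with κ = √(2m(V_b − E))/ℏ.
κ = √(2 × 1 × 4.1) = 2.864. The penetration depth is δ = 1/κ = 0.349.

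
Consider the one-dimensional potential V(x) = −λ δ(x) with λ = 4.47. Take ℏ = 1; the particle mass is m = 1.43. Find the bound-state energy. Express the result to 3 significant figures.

For x ≠ 0 the bound state is ψ ∝ e^{−κ|x|}; integrating the TISE across the delta gives the cusp condition 2κ = 2mλ/ℏ², so κ = 6.392.
Then E = −ℏ²κ²/(2m) = −mλ²/(2ℏ²) = -14.29.

E = -14.3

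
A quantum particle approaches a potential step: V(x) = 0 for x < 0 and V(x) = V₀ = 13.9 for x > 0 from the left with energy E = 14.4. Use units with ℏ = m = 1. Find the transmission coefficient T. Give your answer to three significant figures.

T = 0.530

On each side the TISE gives plane waves with k = √(2m(E − V))/ℏ: k₁ = √(2·1·14.4) = 5.367, k₂ = √(2·1·0.5) = 1.000.
Continuity of ψ and ψ′ at the step yields the reflection amplitude r = (k₁ − k₂)/(k₁ + k₂) = 0.6859; thus R = |r|² = 0.4704, T = 0.5296.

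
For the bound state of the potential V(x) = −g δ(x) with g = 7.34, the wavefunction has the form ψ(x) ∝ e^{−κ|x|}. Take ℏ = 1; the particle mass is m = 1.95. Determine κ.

Integrating the TISE across x = 0 gives the cusp condition ψ'(0⁺) − ψ'(0⁻) = −(2mg/ℏ²)ψ(0).
With ψ ∝ e^{−κ|x|} this yields −2κ = −2mg/ℏ², so κ = mg/ℏ² = 14.31.

κ = 14.3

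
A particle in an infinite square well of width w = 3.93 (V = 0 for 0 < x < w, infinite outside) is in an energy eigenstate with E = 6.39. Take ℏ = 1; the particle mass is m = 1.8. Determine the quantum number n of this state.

n = 6

From E_n = n²π²ℏ²/(2mw²) invert to n = √(2mw²E)/(πℏ).
n = (3.93/π) × √(2 × 1.8 × 6.39) = 6.000 → n = 6.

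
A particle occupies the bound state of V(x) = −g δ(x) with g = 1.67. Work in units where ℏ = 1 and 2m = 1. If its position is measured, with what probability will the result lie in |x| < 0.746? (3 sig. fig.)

P = 0.712

The normalised bound state is ψ = √κ e^{−κ|x|} with κ = mg/ℏ² = 0.8350.
P(|x| < d) = ∫_{−d}^{d} κ e^{−2κ|x|} dx = 1 − e^{−2κd} = 1 − e^{−1.246} = 0.7123.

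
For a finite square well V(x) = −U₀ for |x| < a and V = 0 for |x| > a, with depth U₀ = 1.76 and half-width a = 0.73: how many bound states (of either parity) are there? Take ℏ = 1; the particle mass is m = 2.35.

Define the well-strength parameter z₀ = (a/ℏ)√(2mU₀) = 0.73 × √(2·2.35·1.76) = 2.100.
A new bound state (alternating even/odd) appears each time z₀ passes a multiple of π/2, so N = ⌊2z₀/π⌋ + 1 = ⌊1.337⌋ + 1 = 2.

N = 2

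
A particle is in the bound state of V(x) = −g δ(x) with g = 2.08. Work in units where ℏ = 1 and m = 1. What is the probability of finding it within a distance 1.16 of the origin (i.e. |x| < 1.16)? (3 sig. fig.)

P = 0.992

The normalised bound state is ψ = √κ e^{−κ|x|} with κ = mg/ℏ² = 2.080.
P(|x| < d) = ∫_{−d}^{d} κ e^{−2κ|x|} dx = 1 − e^{−2κd} = 1 − e^{−4.826} = 0.9920.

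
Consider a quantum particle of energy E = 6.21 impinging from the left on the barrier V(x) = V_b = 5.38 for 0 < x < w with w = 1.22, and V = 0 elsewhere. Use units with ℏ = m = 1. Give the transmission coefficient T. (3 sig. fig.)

E > V_b: inside the barrier k₂ = √(2m(E − V_b))/ℏ = 1.288, k₂w = 1.572.
T = [1 + V_b² sin²(k₂w) / (4E(E − V_b))]⁻¹ = 1/2.404 = 0.416.

T = 0.416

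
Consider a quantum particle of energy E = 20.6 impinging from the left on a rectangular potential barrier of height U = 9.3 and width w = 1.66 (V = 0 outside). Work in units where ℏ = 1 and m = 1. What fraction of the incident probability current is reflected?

E > U: inside the barrier k₂ = √(2m(E − U))/ℏ = 4.754, k₂w = 7.892.
T = [1 + U² sin²(k₂w) / (4E(E − U))]⁻¹ = 1/1.093 = 0.915.
R = 1 − T = 0.0849.

R = 0.0849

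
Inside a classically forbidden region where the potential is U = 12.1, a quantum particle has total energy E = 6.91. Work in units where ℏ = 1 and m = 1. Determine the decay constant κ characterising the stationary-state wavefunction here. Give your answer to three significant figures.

κ = 3.22

Since E < U the TISE in this region is ψ'' = κ²ψ with κ = √(2m(U − E))/ℏ.
κ = √(2 × 1 × 5.19) = 3.222.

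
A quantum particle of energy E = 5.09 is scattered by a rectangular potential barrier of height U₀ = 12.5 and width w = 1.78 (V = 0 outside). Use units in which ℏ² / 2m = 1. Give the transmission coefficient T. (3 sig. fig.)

Since E < U₀ the interior solution is evanescent with decay constant κ = √(2m(U₀ − E))/ℏ = 2.722.
κw = 4.845, sinh(κw) = 63.57.
The exact tunnelling result is T⁻¹ = 1 + U₀² sinh²(κw) / [4E(U₀ − E)] = 4187, so T = 0.000239.

T = 0.000239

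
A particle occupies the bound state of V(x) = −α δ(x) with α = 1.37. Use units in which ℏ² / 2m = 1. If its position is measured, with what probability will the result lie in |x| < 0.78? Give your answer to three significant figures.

The normalised bound state is ψ = √κ e^{−κ|x|} with κ = mα/ℏ² = 0.6850.
P(|x| < d) = ∫_{−d}^{d} κ e^{−2κ|x|} dx = 1 − e^{−2κd} = 1 − e^{−1.069} = 0.6565.

P = 0.657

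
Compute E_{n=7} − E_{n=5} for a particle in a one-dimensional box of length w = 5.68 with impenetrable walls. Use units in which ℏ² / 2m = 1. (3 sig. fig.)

ΔE = 7.34

E_n = n²π²ℏ²/(2mw²), so ΔE = (7² − 5²) π²ℏ²/(2mw²).
ΔE = 24 × π² / (2 × 0.5 × 5.68²) = 7.342.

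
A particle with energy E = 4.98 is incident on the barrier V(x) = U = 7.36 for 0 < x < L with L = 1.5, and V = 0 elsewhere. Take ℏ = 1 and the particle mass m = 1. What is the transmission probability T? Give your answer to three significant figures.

T = 0.00502

E < U: inside the barrier ψ ∝ e^{±κx} with κ = √(2m(U − E))/ℏ = 2.182.
κL = 3.273, sinh(κL) = 13.17.
The exact tunnelling result is T⁻¹ = 1 + U² sinh²(κL) / [4E(U − E)] = 199.2, so T = 0.00502.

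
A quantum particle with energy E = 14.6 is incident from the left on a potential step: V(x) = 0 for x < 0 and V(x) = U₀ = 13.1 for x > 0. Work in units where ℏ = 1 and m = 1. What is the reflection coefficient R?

R = 0.265

The wavenumbers are k₁ = √(2mE)/ℏ = 5.404 on the left and k₂ = √(2m(E − U₀))/ℏ = 1.732 on the right.
Matching ψ and ψ′ at x = 0 gives r = (k₁ − k₂)/(k₁ + k₂), so R = r² = 0.2648 and T = 1 − R = 0.7352.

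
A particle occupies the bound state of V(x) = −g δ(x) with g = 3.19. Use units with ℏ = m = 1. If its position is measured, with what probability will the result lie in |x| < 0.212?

P = 0.741

The normalised bound state is ψ = √κ e^{−κ|x|} with κ = mg/ℏ² = 3.190.
P(|x| < d) = ∫_{−d}^{d} κ e^{−2κ|x|} dx = 1 − e^{−2κd} = 1 − e^{−1.353} = 0.7414.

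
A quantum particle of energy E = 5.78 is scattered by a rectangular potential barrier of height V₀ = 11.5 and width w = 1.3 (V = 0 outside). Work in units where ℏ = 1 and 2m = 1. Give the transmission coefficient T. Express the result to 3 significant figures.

E < V₀: inside the barrier ψ ∝ e^{±κx} with κ = √(2m(V₀ − E))/ℏ = 2.392.
κw = 3.109, sinh(κw) = 11.18.
The exact tunnelling result is T⁻¹ = 1 + V₀² sinh²(κw) / [4E(V₀ − E)] = 126.0, so T = 0.00794.

T = 0.00794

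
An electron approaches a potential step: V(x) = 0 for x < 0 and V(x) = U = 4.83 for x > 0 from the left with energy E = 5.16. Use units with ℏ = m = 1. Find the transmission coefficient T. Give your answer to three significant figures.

The wavenumbers are k₁ = √(2mE)/ℏ = 3.212 on the left and k₂ = √(2m(E − U))/ℏ = 0.8124 on the right.
Matching ψ and ψ′ at x = 0 gives r = (k₁ − k₂)/(k₁ + k₂), so R = r² = 0.3556 and T = 1 − R = 0.6444.

T = 0.644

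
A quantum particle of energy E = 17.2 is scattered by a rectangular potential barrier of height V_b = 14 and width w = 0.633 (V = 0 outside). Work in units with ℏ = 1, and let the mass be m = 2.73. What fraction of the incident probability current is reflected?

Above the barrier the interior wavenumber is k₂ = √(2m(E − V_b))/ℏ = 4.180, giving phase k₂w = 2.646.
T = [1 + V_b² sin²(k₂w) / (4E(E − V_b))]⁻¹ = 1/1.201 = 0.832.
R = 1 − T = 0.168.

R = 0.168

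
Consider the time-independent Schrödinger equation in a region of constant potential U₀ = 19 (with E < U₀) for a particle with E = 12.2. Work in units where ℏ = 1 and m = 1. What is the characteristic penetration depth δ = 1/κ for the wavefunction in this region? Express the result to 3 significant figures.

Since E < U₀ the TISE in this region is ψ'' = κ²ψ with κ = √(2m(U₀ − E))/ℏ.
κ = √(2 × 1 × 6.8) = 3.688. The penetration depth is δ = 1/κ = 0.271.

δ = 0.271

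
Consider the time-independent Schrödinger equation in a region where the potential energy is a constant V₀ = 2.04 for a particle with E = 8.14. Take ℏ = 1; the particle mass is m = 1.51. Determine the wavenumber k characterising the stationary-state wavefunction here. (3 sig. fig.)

With E > V₀ the solution is oscillatory, ψ ∝ e^{±ikx} with k = √(2m(E − V₀))/ℏ.
k = √(2 × 1.51 × 6.1) = 4.292.

k = 4.29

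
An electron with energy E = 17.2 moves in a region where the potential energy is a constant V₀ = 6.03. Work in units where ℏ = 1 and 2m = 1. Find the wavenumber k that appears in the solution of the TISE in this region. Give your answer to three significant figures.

k = 3.34

With E > V₀ the solution is oscillatory, ψ ∝ e^{±ikx} with k = √(2m(E − V₀))/ℏ.
k = √(2 × 0.5 × 11.17) = 3.342.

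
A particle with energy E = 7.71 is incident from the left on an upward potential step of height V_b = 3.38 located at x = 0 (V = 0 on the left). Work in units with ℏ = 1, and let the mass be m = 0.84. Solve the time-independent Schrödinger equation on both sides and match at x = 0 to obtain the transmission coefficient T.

T = 0.979

The wavenumbers are k₁ = √(2mE)/ℏ = 3.599 on the left and k₂ = √(2m(E − V_b))/ℏ = 2.697 on the right.
Continuity of ψ and ψ′ at the step yields the reflection amplitude r = (k₁ − k₂)/(k₁ + k₂) = 0.1432; thus R = |r|² = 0.02052, T = 0.9795.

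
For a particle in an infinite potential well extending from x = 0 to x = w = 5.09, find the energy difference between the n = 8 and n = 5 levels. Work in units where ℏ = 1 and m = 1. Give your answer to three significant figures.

ΔE = 7.43

E_n = n²π²ℏ²/(2mw²), so ΔE = (8² − 5²) π²ℏ²/(2mw²).
ΔE = 39 × π² / (2 × 1 × 5.09²) = 7.428.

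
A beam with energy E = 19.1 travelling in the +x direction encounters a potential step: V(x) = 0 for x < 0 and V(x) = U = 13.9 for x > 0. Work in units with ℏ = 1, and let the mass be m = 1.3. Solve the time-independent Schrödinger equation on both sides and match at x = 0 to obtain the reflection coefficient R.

The wavenumbers are k₁ = √(2mE)/ℏ = 7.047 on the left and k₂ = √(2m(E − U))/ℏ = 3.677 on the right.
Matching ψ and ψ′ at x = 0 gives r = (k₁ − k₂)/(k₁ + k₂), so R = r² = 0.09875 and T = 1 − R = 0.9012.

R = 0.0988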